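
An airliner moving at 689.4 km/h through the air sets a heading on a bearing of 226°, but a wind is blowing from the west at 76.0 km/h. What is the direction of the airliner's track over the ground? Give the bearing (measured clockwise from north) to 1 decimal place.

Taking east as x and north as y: velocity relative to the air = (-495.913, -478.897) km/h; the air relative to ground = (76.000, 0.000) km/h.
Velocity relative to ground = (-495.913, -478.897) + (76.000, 0.000) = (-419.913, -478.897) km/h.
Bearing = atan2(-419.91, -478.90) = 221.25° clockwise from north.

221.2°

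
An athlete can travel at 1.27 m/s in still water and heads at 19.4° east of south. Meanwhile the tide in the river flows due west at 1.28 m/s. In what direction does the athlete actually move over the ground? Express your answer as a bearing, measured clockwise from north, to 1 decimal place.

Taking east as x and north as y: velocity relative to the water = (0.422, -1.198) m/s; the water relative to ground = (-1.280, 0.000) m/s.
Velocity relative to ground = (0.422, -1.198) + (-1.280, 0.000) = (-0.858, -1.198) m/s.
Bearing = atan2(-0.86, -1.20) = 215.62° clockwise from north.

215.6°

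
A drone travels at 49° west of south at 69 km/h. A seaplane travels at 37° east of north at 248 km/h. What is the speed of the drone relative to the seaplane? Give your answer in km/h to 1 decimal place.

315.8 km/h

Taking east as x and north as y: drone velocity = (-52.075, -45.268) km/h; seaplane velocity = (149.250, 198.062) km/h.
Velocity of drone relative to seaplane = (-52.075, -45.268) − (149.250, 198.062) = (-201.325, -243.330) km/h.
Magnitude = |(-201.325, -243.330)| = 315.818 km/h.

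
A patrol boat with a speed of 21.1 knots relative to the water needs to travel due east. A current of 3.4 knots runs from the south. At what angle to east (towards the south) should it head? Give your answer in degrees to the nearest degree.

The current pushes perpendicular to the desired track; the heading must have a component into the current equal to 3.4 knots: 21.1 sin θ = 3.4.
sin θ = 0.1611, so θ = 9.273°.

9°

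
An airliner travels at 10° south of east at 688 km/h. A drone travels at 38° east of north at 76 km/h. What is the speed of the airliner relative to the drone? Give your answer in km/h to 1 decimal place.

Taking east as x and north as y: airliner velocity = (677.548, -119.470) km/h; drone velocity = (46.790, 59.889) km/h.
Velocity of airliner relative to drone = (677.548, -119.470) − (46.790, 59.889) = (630.757, -179.359) km/h.
Magnitude = |(630.757, -179.359)| = 655.763 km/h.

655.8 km/h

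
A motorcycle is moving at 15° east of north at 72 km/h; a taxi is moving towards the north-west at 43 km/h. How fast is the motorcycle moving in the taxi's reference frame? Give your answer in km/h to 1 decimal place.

62.7 km/h

Taking east as x and north as y: motorcycle velocity = (18.635, 69.547) km/h; taxi velocity = (-30.406, 30.406) km/h.
Velocity of motorcycle relative to taxi = (18.635, 69.547) − (-30.406, 30.406) = (49.041, 39.141) km/h.
Magnitude = |(49.041, 39.141)| = 62.746 km/h.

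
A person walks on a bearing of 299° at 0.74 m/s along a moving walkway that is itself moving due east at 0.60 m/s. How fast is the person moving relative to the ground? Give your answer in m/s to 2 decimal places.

Taking east as x and north as y: moving walkway velocity = (0.600, 0.000) m/s; person velocity relative to moving walkway = (-0.647, 0.359) m/s.
Velocity relative to ground = (0.600, 0.000) + (-0.647, 0.359) = (-0.047, 0.359) m/s.
Speed = |(-0.047, 0.359)| = 0.362 m/s.

0.36 m/s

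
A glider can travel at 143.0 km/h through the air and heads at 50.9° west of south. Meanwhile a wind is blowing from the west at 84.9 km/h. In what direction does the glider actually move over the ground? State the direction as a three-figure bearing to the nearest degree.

Taking east as x and north as y: velocity relative to the air = (-110.975, -90.187) km/h; the air relative to ground = (84.900, 0.000) km/h.
Velocity relative to ground = (-110.975, -90.187) + (84.900, 0.000) = (-26.075, -90.187) km/h.
Bearing = atan2(-26.07, -90.19) = 196.13° clockwise from north.

196°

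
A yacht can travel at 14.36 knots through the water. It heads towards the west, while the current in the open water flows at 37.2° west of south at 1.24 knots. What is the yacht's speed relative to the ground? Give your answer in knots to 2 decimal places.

15.14 knots

Taking east as x and north as y: velocity relative to the water = (-14.360, 0.000) knots; the water relative to ground = (-0.750, -0.988) knots.
Velocity relative to ground = (-14.360, 0.000) + (-0.750, -0.988) = (-15.110, -0.988) knots.
Speed = |(-15.110, -0.988)| = 15.142 knots.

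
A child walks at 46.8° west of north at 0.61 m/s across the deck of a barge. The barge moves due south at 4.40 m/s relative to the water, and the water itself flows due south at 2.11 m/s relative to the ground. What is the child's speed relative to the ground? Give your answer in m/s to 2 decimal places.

In east/north components (m/s): child relative to barge = (-0.445, 0.418); barge relative to water = (0.000, -4.400); water relative to ground = (0.000, -2.110).
Sum = (-0.445, -6.092) m/s.
Speed = |(-0.445, -6.092)| = 6.109 m/s.

6.11 m/s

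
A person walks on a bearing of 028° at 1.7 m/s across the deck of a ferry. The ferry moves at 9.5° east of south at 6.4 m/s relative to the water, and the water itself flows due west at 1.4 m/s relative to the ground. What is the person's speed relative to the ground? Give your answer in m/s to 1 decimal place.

4.8 m/s

In east/north components (m/s): person relative to ferry = (0.798, 1.501); ferry relative to water = (1.056, -6.312); water relative to ground = (-1.400, 0.000).
Sum = (0.454, -4.811) m/s.
Speed = |(0.454, -4.811)| = 4.833 m/s.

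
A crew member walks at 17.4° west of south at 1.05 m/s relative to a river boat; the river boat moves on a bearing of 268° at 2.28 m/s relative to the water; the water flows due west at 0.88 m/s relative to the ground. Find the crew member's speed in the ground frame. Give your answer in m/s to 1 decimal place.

3.6 m/s

In east/north components (m/s): crew member relative to river boat = (-0.314, -1.002); river boat relative to water = (-2.279, -0.080); water relative to ground = (-0.880, 0.000).
Sum = (-3.473, -1.082) m/s.
Speed = |(-3.473, -1.082)| = 3.637 m/s.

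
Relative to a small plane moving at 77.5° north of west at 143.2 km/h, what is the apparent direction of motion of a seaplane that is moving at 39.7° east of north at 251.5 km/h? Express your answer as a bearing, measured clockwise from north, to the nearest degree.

Taking east as x and north as y: seaplane velocity = (160.650, 193.504) km/h; small plane velocity = (-30.994, 139.806) km/h.
Velocity of seaplane relative to small plane = (160.650, 193.504) − (-30.994, 139.806) = (191.644, 53.698) km/h.
Bearing = atan2(191.64, 53.70) = 74.35° clockwise from north.

074°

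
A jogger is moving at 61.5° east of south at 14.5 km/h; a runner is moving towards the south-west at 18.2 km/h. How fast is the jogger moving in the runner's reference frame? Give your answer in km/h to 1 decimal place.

Taking east as x and north as y: jogger velocity = (12.743, -6.919) km/h; runner velocity = (-12.869, -12.869) km/h.
Velocity of jogger relative to runner = (12.743, -6.919) − (-12.869, -12.869) = (25.612, 5.951) km/h.
Magnitude = |(25.612, 5.951)| = 26.294 km/h.

26.3 km/h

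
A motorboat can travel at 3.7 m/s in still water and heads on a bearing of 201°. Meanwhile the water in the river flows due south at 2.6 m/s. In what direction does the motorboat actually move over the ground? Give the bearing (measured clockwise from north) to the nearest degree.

192°

Taking east as x and north as y: velocity relative to the water = (-1.326, -3.454) m/s; the water relative to ground = (0.000, -2.600) m/s.
Velocity relative to ground = (-1.326, -3.454) + (0.000, -2.600) = (-1.326, -6.054) m/s.
Bearing = atan2(-1.33, -6.05) = 192.35° clockwise from north.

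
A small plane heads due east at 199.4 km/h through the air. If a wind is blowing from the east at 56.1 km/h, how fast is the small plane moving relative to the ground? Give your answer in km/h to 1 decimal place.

143.3 km/h

Taking east as x and north as y: velocity relative to the air = (199.400, 0.000) km/h; the air relative to ground = (-56.100, 0.000) km/h.
Velocity relative to ground = (199.400, 0.000) + (-56.100, 0.000) = (143.300, 0.000) km/h.
Speed = |(143.300, 0.000)| = 143.300 km/h.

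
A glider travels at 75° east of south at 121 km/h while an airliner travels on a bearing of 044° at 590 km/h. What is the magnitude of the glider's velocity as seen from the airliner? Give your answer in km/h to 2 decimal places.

541.77 km/h

Taking east as x and north as y: glider velocity = (116.877, -31.317) km/h; airliner velocity = (409.848, 424.410) km/h.
Velocity of glider relative to airliner = (116.877, -31.317) − (409.848, 424.410) = (-292.971, -455.728) km/h.
Magnitude = |(-292.971, -455.728)| = 541.775 km/h.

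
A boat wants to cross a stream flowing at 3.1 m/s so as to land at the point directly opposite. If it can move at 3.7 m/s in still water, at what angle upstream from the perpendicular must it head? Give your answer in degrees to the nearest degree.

57°

To cancel the current, the upstream component of the boat's velocity must equal the flow: 3.7 sin θ = 3.1.
sin θ = 3.1 / 3.7 = 0.8378.
θ = arcsin(0.8378) = 56.913°.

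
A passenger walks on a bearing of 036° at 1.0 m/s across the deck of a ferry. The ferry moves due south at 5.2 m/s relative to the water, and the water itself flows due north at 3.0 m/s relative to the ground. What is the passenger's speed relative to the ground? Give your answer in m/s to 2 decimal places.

1.51 m/s

In east/north components (m/s): passenger relative to ferry = (0.588, 0.809); ferry relative to water = (0.000, -5.200); water relative to ground = (0.000, 3.000).
Sum = (0.588, -1.391) m/s.
Speed = |(0.588, -1.391)| = 1.510 m/s.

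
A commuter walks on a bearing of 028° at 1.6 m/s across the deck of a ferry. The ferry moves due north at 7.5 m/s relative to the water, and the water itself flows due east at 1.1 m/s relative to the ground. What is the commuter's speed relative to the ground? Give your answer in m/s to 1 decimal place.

9.1 m/s

In east/north components (m/s): commuter relative to ferry = (0.751, 1.413); ferry relative to water = (0.000, 7.500); water relative to ground = (1.100, 0.000).
Sum = (1.851, 8.913) m/s.
Speed = |(1.851, 8.913)| = 9.103 m/s.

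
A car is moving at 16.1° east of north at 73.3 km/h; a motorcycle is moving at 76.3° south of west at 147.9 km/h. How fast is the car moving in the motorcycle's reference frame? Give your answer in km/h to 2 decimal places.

Taking east as x and north as y: car velocity = (20.327, 70.425) km/h; motorcycle velocity = (-35.028, -143.692) km/h.
Velocity of car relative to motorcycle = (20.327, 70.425) − (-35.028, -143.692) = (55.356, 214.117) km/h.
Magnitude = |(55.356, 214.117)| = 221.157 km/h.

221.16 km/h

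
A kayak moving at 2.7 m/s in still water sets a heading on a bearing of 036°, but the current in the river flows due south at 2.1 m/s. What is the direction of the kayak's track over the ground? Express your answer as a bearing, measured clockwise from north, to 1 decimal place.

Taking east as x and north as y: velocity relative to the water = (1.587, 2.184) m/s; the water relative to ground = (0.000, -2.100) m/s.
Velocity relative to ground = (1.587, 2.184) + (0.000, -2.100) = (1.587, 0.084) m/s.
Bearing = atan2(1.59, 0.08) = 86.96° clockwise from north.

087.0°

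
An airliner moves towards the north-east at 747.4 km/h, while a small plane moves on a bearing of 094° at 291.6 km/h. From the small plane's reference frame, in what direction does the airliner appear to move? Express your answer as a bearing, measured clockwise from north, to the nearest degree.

Taking east as x and north as y: airliner velocity = (528.492, 528.492) km/h; small plane velocity = (290.890, -20.341) km/h.
Velocity of airliner relative to small plane = (528.492, 528.492) − (290.890, -20.341) = (237.602, 548.833) km/h.
Bearing = atan2(237.60, 548.83) = 23.41° clockwise from north.

023°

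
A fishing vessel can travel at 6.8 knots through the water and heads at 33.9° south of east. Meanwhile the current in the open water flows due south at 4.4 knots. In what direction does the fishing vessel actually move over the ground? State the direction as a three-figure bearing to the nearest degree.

Taking east as x and north as y: velocity relative to the water = (5.644, -3.793) knots; the water relative to ground = (0.000, -4.400) knots.
Velocity relative to ground = (5.644, -3.793) + (0.000, -4.400) = (5.644, -8.193) knots.
Bearing = atan2(5.64, -8.19) = 145.44° clockwise from north.

145°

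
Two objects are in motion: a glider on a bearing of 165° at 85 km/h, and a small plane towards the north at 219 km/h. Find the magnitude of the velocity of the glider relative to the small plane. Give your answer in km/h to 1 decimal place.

Taking east as x and north as y: glider velocity = (22.000, -82.104) km/h; small plane velocity = (0.000, 219.000) km/h.
Velocity of glider relative to small plane = (22.000, -82.104) − (0.000, 219.000) = (22.000, -301.104) km/h.
Magnitude = |(22.000, -301.104)| = 301.906 km/h.

301.9 km/h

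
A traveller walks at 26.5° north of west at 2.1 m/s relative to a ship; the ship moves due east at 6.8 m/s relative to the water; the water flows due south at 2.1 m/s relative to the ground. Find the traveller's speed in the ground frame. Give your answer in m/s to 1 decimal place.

In east/north components (m/s): traveller relative to ship = (-1.879, 0.937); ship relative to water = (6.800, 0.000); water relative to ground = (0.000, -2.100).
Sum = (4.921, -1.163) m/s.
Speed = |(4.921, -1.163)| = 5.056 m/s.

5.1 m/s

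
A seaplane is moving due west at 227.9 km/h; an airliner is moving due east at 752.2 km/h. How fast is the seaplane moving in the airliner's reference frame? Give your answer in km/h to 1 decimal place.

Taking east as x and north as y: seaplane velocity = (-227.900, 0.000) km/h; airliner velocity = (752.200, 0.000) km/h.
Velocity of seaplane relative to airliner = (-227.900, 0.000) − (752.200, 0.000) = (-980.100, 0.000) km/h.
Magnitude = |(-980.100, 0.000)| = 980.100 km/h.

980.1 km/h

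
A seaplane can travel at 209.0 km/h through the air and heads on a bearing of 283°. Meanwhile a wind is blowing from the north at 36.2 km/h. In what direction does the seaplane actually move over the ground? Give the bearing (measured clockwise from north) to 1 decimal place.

273.0°

Taking east as x and north as y: velocity relative to the air = (-203.643, 47.015) km/h; the air relative to ground = (0.000, -36.200) km/h.
Velocity relative to ground = (-203.643, 47.015) + (0.000, -36.200) = (-203.643, 10.815) km/h.
Bearing = atan2(-203.64, 10.81) = 273.04° clockwise from north.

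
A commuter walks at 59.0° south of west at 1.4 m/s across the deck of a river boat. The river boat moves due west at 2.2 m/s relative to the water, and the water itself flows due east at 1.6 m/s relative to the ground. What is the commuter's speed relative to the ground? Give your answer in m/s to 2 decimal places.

In east/north components (m/s): commuter relative to river boat = (-0.721, -1.200); river boat relative to water = (-2.200, 0.000); water relative to ground = (1.600, 0.000).
Sum = (-1.321, -1.200) m/s.
Speed = |(-1.321, -1.200)| = 1.785 m/s.

1.78 m/s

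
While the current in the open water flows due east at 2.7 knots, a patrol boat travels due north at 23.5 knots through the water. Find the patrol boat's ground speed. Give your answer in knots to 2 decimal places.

23.65 knots

Taking east as x and north as y: velocity relative to the water = (0.000, 23.500) knots; the water relative to ground = (2.700, 0.000) knots.
Velocity relative to ground = (0.000, 23.500) + (2.700, 0.000) = (2.700, 23.500) knots.
Speed = |(2.700, 23.500)| = 23.655 knots.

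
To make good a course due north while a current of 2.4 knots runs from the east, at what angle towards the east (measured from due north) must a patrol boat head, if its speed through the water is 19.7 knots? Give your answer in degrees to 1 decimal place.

7.0°

The current pushes perpendicular to the desired track; the heading must have a component into the current equal to 2.4 knots: 19.7 sin θ = 2.4.
sin θ = 0.1218, so θ = 6.998°.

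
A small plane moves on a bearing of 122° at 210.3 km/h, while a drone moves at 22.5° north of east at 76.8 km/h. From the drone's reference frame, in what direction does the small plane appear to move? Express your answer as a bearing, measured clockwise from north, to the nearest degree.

Taking east as x and north as y: small plane velocity = (178.345, -111.442) km/h; drone velocity = (70.954, 29.390) km/h.
Velocity of small plane relative to drone = (178.345, -111.442) − (70.954, 29.390) = (107.391, -140.832) km/h.
Bearing = atan2(107.39, -140.83) = 142.67° clockwise from north.

143°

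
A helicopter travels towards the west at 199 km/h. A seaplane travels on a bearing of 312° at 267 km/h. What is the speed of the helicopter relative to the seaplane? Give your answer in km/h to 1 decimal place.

178.7 km/h

Taking east as x and north as y: helicopter velocity = (-199.000, 0.000) km/h; seaplane velocity = (-198.420, 178.658) km/h.
Velocity of helicopter relative to seaplane = (-199.000, 0.000) − (-198.420, 178.658) = (-0.580, -178.658) km/h.
Magnitude = |(-0.580, -178.658)| = 178.659 km/h.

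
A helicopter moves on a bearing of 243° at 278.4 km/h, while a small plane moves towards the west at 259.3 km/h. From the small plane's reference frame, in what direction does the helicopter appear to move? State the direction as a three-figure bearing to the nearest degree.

175°

Taking east as x and north as y: helicopter velocity = (-248.056, -126.391) km/h; small plane velocity = (-259.300, 0.000) km/h.
Velocity of helicopter relative to small plane = (-248.056, -126.391) − (-259.300, 0.000) = (11.244, -126.391) km/h.
Bearing = atan2(11.24, -126.39) = 174.92° clockwise from north.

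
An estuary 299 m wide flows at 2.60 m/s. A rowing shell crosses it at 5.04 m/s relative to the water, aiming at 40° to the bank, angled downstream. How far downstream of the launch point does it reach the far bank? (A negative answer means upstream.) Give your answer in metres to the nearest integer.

Perpendicular speed = 3.240 m/s; crossing time = 299 / 3.240 = 92.294 s.
Net downstream speed = 6.461 m/s.
Drift = 6.461 × 92.294 = 596.299 m (downstream).

596 m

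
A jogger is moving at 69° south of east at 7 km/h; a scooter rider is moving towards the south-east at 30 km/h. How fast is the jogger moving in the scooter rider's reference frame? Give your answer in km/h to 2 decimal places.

Taking east as x and north as y: jogger velocity = (2.509, -6.535) km/h; scooter rider velocity = (21.213, -21.213) km/h.
Velocity of jogger relative to scooter rider = (2.509, -6.535) − (21.213, -21.213) = (-18.705, 14.678) km/h.
Magnitude = |(-18.705, 14.678)| = 23.776 km/h.

23.78 km/h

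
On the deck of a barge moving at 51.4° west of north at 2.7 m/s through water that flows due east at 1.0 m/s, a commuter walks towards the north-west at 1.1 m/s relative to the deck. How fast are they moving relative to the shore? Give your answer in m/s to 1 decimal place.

In east/north components (m/s): commuter relative to barge = (-0.778, 0.778); barge relative to water = (-2.110, 1.684); water relative to ground = (1.000, 0.000).
Sum = (-1.888, 2.462) m/s.
Speed = |(-1.888, 2.462)| = 3.103 m/s.

3.1 m/s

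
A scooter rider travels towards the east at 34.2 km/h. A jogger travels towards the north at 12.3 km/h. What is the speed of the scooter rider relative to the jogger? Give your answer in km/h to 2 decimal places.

36.34 km/h

Taking east as x and north as y: scooter rider velocity = (34.200, 0.000) km/h; jogger velocity = (0.000, 12.300) km/h.
Velocity of scooter rider relative to jogger = (34.200, 0.000) − (0.000, 12.300) = (34.200, -12.300) km/h.
Magnitude = |(34.200, -12.300)| = 36.345 km/h.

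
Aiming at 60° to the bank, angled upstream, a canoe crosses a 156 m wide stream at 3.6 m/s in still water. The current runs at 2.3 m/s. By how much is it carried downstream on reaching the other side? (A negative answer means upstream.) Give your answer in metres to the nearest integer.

Perpendicular speed = 3.118 m/s; crossing time = 156 / 3.118 = 50.037 s.
Net downstream speed = 0.500 m/s.
Drift = 0.500 × 50.037 = 25.019 m (downstream).

25 m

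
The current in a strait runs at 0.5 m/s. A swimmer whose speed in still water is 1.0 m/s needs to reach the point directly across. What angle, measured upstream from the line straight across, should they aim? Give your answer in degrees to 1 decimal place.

30.0°

To cancel the current, the upstream component of the swimmer's velocity must equal the flow: 1.0 sin θ = 0.5.
sin θ = 0.5 / 1.0 = 0.5000.
θ = arcsin(0.5000) = 30.000°.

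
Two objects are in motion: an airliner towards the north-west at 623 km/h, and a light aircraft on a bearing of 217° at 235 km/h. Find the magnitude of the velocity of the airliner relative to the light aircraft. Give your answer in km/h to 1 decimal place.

Taking east as x and north as y: airliner velocity = (-440.528, 440.528) km/h; light aircraft velocity = (-141.427, -187.679) km/h.
Velocity of airliner relative to light aircraft = (-440.528, 440.528) − (-141.427, -187.679) = (-299.101, 628.207) km/h.
Magnitude = |(-299.101, 628.207)| = 695.777 km/h.

695.8 km/h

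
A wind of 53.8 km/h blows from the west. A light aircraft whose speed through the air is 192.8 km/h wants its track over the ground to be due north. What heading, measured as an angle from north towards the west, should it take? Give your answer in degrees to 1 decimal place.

The wind pushes perpendicular to the desired track; the heading must have a component into the wind equal to 53.8 km/h: 192.8 sin θ = 53.8.
sin θ = 0.2790, so θ = 16.203°.

16.2°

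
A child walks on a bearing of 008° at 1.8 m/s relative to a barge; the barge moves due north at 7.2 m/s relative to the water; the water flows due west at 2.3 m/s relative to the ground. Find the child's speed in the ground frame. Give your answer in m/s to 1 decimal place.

In east/north components (m/s): child relative to barge = (0.251, 1.782); barge relative to water = (0.000, 7.200); water relative to ground = (-2.300, 0.000).
Sum = (-2.049, 8.982) m/s.
Speed = |(-2.049, 8.982)| = 9.213 m/s.

9.2 m/s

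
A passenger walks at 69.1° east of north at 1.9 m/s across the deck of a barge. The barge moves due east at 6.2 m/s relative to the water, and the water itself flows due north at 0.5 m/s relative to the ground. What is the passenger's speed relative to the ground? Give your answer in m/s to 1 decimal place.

In east/north components (m/s): passenger relative to barge = (1.775, 0.678); barge relative to water = (6.200, 0.000); water relative to ground = (0.000, 0.500).
Sum = (7.975, 1.178) m/s.
Speed = |(7.975, 1.178)| = 8.061 m/s.

8.1 m/s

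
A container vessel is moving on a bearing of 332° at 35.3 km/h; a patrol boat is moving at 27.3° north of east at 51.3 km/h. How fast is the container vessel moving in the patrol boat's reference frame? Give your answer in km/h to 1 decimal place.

Taking east as x and north as y: container vessel velocity = (-16.572, 31.168) km/h; patrol boat velocity = (45.586, 23.529) km/h.
Velocity of container vessel relative to patrol boat = (-16.572, 31.168) − (45.586, 23.529) = (-62.158, 7.639) km/h.
Magnitude = |(-62.158, 7.639)| = 62.626 km/h.

62.6 km/h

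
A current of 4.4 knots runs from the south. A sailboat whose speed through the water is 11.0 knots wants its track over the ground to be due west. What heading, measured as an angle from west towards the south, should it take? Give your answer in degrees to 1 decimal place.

The current pushes perpendicular to the desired track; the heading must have a component into the current equal to 4.4 knots: 11.0 sin θ = 4.4.
sin θ = 0.4000, so θ = 23.578°.

23.6°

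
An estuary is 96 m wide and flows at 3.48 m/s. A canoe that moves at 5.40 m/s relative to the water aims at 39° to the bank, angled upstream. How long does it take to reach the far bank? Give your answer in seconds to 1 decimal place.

The component of the canoe's velocity perpendicular to the bank is 5.40 × sin 39° = 3.398 m/s.
Only the cross-stream component determines the crossing time; the current contributes nothing perpendicular to the bank.
Time = 96 / 3.398 = 28.249 s.

28.2 s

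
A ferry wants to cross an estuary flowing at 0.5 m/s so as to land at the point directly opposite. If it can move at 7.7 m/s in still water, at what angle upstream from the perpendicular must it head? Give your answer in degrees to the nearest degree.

To cancel the current, the upstream component of the ferry's velocity must equal the flow: 7.7 sin θ = 0.5.
sin θ = 0.5 / 7.7 = 0.0649.
θ = arcsin(0.0649) = 3.723°.

4°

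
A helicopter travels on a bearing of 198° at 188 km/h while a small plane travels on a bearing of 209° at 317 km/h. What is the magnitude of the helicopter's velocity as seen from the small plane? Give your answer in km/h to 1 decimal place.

137.2 km/h

Taking east as x and north as y: helicopter velocity = (-58.095, -178.799) km/h; small plane velocity = (-153.685, -277.254) km/h.
Velocity of helicopter relative to small plane = (-58.095, -178.799) − (-153.685, -277.254) = (95.589, 98.456) km/h.
Magnitude = |(95.589, 98.456)| = 137.226 km/h.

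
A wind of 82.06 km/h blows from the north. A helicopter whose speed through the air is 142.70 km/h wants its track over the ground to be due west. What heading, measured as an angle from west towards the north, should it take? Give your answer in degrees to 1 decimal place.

The wind pushes perpendicular to the desired track; the heading must have a component into the wind equal to 82.06 km/h: 142.70 sin θ = 82.06.
sin θ = 0.5751, so θ = 35.103°.

35.1°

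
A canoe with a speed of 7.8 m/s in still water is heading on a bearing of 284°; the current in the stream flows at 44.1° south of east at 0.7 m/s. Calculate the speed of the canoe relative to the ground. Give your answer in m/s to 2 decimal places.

7.20 m/s

Taking east as x and north as y: velocity relative to the water = (-7.568, 1.887) m/s; the water relative to ground = (0.503, -0.487) m/s.
Velocity relative to ground = (-7.568, 1.887) + (0.503, -0.487) = (-7.066, 1.400) m/s.
Speed = |(-7.066, 1.400)| = 7.203 m/s.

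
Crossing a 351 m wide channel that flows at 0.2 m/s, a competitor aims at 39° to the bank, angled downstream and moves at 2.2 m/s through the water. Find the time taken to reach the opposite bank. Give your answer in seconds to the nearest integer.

254 s

The component of the competitor's velocity perpendicular to the bank is 2.2 × sin 39° = 1.385 m/s.
Only the cross-stream component determines the crossing time; the current contributes nothing perpendicular to the bank.
Time = 351 / 1.385 = 253.520 s.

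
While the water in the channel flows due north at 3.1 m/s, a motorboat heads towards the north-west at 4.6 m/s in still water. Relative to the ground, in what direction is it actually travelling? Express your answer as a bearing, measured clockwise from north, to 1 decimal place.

332.9°

Taking east as x and north as y: velocity relative to the water = (-3.253, 3.253) m/s; the water relative to ground = (0.000, 3.100) m/s.
Velocity relative to ground = (-3.253, 3.253) + (0.000, 3.100) = (-3.253, 6.353) m/s.
Bearing = atan2(-3.25, 6.35) = 332.89° clockwise from north.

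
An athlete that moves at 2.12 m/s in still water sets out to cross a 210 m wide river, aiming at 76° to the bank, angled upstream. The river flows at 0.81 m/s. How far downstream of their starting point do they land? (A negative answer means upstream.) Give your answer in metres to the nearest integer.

30 m

Perpendicular speed = 2.057 m/s; crossing time = 210 / 2.057 = 102.089 s.
Net downstream speed = 0.297 m/s.
Drift = 0.297 × 102.089 = 30.333 m (downstream).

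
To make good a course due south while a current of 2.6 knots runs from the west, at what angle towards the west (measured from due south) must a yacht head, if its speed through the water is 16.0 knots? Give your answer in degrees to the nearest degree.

9°

The current pushes perpendicular to the desired track; the heading must have a component into the current equal to 2.6 knots: 16.0 sin θ = 2.6.
sin θ = 0.1625, so θ = 9.352°.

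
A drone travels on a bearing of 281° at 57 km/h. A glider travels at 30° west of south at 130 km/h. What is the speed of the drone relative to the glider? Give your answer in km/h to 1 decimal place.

Taking east as x and north as y: drone velocity = (-55.953, 10.876) km/h; glider velocity = (-65.000, -112.583) km/h.
Velocity of drone relative to glider = (-55.953, 10.876) − (-65.000, -112.583) = (9.047, 123.459) km/h.
Magnitude = |(9.047, 123.459)| = 123.790 km/h.

123.8 km/h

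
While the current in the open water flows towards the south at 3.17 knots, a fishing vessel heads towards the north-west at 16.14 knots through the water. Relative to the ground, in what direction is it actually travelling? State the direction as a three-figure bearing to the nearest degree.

Taking east as x and north as y: velocity relative to the water = (-11.413, 11.413) knots; the water relative to ground = (0.000, -3.170) knots.
Velocity relative to ground = (-11.413, 11.413) + (0.000, -3.170) = (-11.413, 8.243) knots.
Bearing = atan2(-11.41, 8.24) = 305.84° clockwise from north.

306°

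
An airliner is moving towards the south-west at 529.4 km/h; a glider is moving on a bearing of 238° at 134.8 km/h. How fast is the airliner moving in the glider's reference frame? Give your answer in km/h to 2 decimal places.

399.21 km/h

Taking east as x and north as y: airliner velocity = (-374.342, -374.342) km/h; glider velocity = (-114.317, -71.433) km/h.
Velocity of airliner relative to glider = (-374.342, -374.342) − (-114.317, -71.433) = (-260.025, -302.909) km/h.
Magnitude = |(-260.025, -302.909)| = 399.208 km/h.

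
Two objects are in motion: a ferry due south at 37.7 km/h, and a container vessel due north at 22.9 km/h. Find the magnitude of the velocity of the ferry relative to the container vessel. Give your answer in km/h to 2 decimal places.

Taking east as x and north as y: ferry velocity = (0.000, -37.700) km/h; container vessel velocity = (0.000, 22.900) km/h.
Velocity of ferry relative to container vessel = (0.000, -37.700) − (0.000, 22.900) = (0.000, -60.600) km/h.
Magnitude = |(0.000, -60.600)| = 60.600 km/h.

60.60 km/h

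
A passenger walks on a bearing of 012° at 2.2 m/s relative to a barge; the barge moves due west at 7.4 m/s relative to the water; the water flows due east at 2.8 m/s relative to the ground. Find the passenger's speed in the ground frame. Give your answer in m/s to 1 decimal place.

4.7 m/s

In east/north components (m/s): passenger relative to barge = (0.457, 2.152); barge relative to water = (-7.400, 0.000); water relative to ground = (2.800, 0.000).
Sum = (-4.143, 2.152) m/s.
Speed = |(-4.143, 2.152)| = 4.668 m/s.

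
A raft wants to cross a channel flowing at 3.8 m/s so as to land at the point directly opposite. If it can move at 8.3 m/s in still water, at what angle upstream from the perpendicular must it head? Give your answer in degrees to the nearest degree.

To cancel the current, the upstream component of the raft's velocity must equal the flow: 8.3 sin θ = 3.8.
sin θ = 3.8 / 8.3 = 0.4578.
θ = arcsin(0.4578) = 27.247°.

27°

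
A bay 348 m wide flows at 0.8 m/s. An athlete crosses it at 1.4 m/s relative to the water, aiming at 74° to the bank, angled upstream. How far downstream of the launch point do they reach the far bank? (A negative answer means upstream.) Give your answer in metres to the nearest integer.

Perpendicular speed = 1.346 m/s; crossing time = 348 / 1.346 = 258.589 s.
Net downstream speed = 0.414 m/s.
Drift = 0.414 × 258.589 = 107.084 m (downstream).

107 m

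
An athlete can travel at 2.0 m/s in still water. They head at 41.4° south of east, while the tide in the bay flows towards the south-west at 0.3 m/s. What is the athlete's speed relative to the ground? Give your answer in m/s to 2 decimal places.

Taking east as x and north as y: velocity relative to the water = (1.500, -1.323) m/s; the water relative to ground = (-0.212, -0.212) m/s.
Velocity relative to ground = (1.500, -1.323) + (-0.212, -0.212) = (1.288, -1.535) m/s.
Speed = |(1.288, -1.535)| = 2.004 m/s.

2.00 m/s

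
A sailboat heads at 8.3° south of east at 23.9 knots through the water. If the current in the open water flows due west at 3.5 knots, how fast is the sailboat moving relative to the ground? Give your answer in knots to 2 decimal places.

Taking east as x and north as y: velocity relative to the water = (23.650, -3.450) knots; the water relative to ground = (-3.500, 0.000) knots.
Velocity relative to ground = (23.650, -3.450) + (-3.500, 0.000) = (20.150, -3.450) knots.
Speed = |(20.150, -3.450)| = 20.443 knots.

20.44 knots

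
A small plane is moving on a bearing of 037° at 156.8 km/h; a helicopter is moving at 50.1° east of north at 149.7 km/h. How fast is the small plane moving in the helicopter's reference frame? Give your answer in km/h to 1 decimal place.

35.7 km/h

Taking east as x and north as y: small plane velocity = (94.365, 125.226) km/h; helicopter velocity = (114.845, 96.025) km/h.
Velocity of small plane relative to helicopter = (94.365, 125.226) − (114.845, 96.025) = (-20.480, 29.201) km/h.
Magnitude = |(-20.480, 29.201)| = 35.667 km/h.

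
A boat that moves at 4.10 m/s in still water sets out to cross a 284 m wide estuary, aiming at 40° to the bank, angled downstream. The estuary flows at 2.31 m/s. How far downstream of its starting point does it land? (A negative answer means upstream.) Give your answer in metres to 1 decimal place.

Perpendicular speed = 2.635 m/s; crossing time = 284 / 2.635 = 107.762 s.
Net downstream speed = 5.451 m/s.
Drift = 5.451 × 107.762 = 587.389 m (downstream).

587.4 m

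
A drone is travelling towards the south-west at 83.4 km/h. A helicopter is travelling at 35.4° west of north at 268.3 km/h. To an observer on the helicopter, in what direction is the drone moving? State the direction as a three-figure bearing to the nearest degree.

Taking east as x and north as y: drone velocity = (-58.973, -58.973) km/h; helicopter velocity = (-155.421, 218.699) km/h.
Velocity of drone relative to helicopter = (-58.973, -58.973) − (-155.421, 218.699) = (96.448, -277.671) km/h.
Bearing = atan2(96.45, -277.67) = 160.85° clockwise from north.

161°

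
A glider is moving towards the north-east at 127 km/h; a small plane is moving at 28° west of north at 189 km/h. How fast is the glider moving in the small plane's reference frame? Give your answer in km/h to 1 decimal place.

194.5 km/h

Taking east as x and north as y: glider velocity = (89.803, 89.803) km/h; small plane velocity = (-88.730, 166.877) km/h.
Velocity of glider relative to small plane = (89.803, 89.803) − (-88.730, 166.877) = (178.533, -77.075) km/h.
Magnitude = |(178.533, -77.075)| = 194.459 km/h.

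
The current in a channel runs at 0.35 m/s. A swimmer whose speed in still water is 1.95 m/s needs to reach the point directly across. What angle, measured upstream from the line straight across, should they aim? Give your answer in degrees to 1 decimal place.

10.3°

To cancel the current, the upstream component of the swimmer's velocity must equal the flow: 1.95 sin θ = 0.35.
sin θ = 0.35 / 1.95 = 0.1795.
θ = arcsin(0.1795) = 10.340°.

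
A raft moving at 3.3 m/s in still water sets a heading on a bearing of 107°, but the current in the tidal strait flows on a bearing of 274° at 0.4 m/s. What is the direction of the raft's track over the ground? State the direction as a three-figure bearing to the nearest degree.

Taking east as x and north as y: velocity relative to the water = (3.156, -0.965) m/s; the water relative to ground = (-0.399, 0.028) m/s.
Velocity relative to ground = (3.156, -0.965) + (-0.399, 0.028) = (2.757, -0.937) m/s.
Bearing = atan2(2.76, -0.94) = 108.77° clockwise from north.

109°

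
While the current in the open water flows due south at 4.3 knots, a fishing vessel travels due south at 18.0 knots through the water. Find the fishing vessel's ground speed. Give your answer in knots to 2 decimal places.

22.30 knots

Taking east as x and north as y: velocity relative to the water = (0.000, -18.000) knots; the water relative to ground = (0.000, -4.300) knots.
Velocity relative to ground = (0.000, -18.000) + (0.000, -4.300) = (0.000, -22.300) knots.
Speed = |(0.000, -22.300)| = 22.300 knots.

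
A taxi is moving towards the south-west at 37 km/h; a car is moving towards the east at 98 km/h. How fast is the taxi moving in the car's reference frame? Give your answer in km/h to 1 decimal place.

Taking east as x and north as y: taxi velocity = (-26.163, -26.163) km/h; car velocity = (98.000, 0.000) km/h.
Velocity of taxi relative to car = (-26.163, -26.163) − (98.000, 0.000) = (-124.163, -26.163) km/h.
Magnitude = |(-124.163, -26.163)| = 126.889 km/h.

126.9 km/h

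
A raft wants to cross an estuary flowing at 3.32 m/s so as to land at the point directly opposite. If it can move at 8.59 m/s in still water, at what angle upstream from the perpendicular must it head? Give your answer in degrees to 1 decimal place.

To cancel the current, the upstream component of the raft's velocity must equal the flow: 8.59 sin θ = 3.32.
sin θ = 3.32 / 8.59 = 0.3865.
θ = arcsin(0.3865) = 22.737°.

22.7°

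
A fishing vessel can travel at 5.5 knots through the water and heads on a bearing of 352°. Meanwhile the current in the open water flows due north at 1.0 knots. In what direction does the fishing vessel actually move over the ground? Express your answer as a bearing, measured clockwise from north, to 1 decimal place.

353.2°

Taking east as x and north as y: velocity relative to the water = (-0.765, 5.446) knots; the water relative to ground = (0.000, 1.000) knots.
Velocity relative to ground = (-0.765, 5.446) + (0.000, 1.000) = (-0.765, 6.446) knots.
Bearing = atan2(-0.77, 6.45) = 353.23° clockwise from north.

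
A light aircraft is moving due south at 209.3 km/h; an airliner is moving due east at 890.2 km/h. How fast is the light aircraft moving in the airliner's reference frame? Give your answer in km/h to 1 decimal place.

914.5 km/h

Taking east as x and north as y: light aircraft velocity = (0.000, -209.300) km/h; airliner velocity = (890.200, 0.000) km/h.
Velocity of light aircraft relative to airliner = (0.000, -209.300) − (890.200, 0.000) = (-890.200, -209.300) km/h.
Magnitude = |(-890.200, -209.300)| = 914.474 km/h.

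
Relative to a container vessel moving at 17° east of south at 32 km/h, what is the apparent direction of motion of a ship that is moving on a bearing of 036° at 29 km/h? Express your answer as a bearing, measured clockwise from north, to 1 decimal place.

008.1°

Taking east as x and north as y: ship velocity = (17.046, 23.461) km/h; container vessel velocity = (9.356, -30.602) km/h.
Velocity of ship relative to container vessel = (17.046, 23.461) − (9.356, -30.602) = (7.690, 54.063) km/h.
Bearing = atan2(7.69, 54.06) = 8.10° clockwise from north.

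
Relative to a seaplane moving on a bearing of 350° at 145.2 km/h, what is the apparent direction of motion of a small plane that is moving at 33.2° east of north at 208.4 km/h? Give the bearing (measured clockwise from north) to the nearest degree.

077°

Taking east as x and north as y: small plane velocity = (114.112, 174.382) km/h; seaplane velocity = (-25.214, 142.994) km/h.
Velocity of small plane relative to seaplane = (114.112, 174.382) − (-25.214, 142.994) = (139.326, 31.388) km/h.
Bearing = atan2(139.33, 31.39) = 77.30° clockwise from north.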